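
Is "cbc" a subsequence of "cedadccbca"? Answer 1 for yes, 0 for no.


Check if "cbc" is a subsequence of "cedadccbca"
Greedy scan:
  Position 0 ('c'): matches sub[0] = 'c'
  Position 1 ('e'): no match needed
  Position 2 ('d'): no match needed
  Position 3 ('a'): no match needed
  Position 4 ('d'): no match needed
  Position 5 ('c'): no match needed
  Position 6 ('c'): no match needed
  Position 7 ('b'): matches sub[1] = 'b'
  Position 8 ('c'): matches sub[2] = 'c'
  Position 9 ('a'): no match needed
All 3 characters matched => is a subsequence

1


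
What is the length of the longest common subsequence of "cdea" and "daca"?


LCS of "cdea" and "daca"
DP table:
           d    a    c    a
      0    0    0    0    0
  c   0    0    0    1    1
  d   0    1    1    1    1
  e   0    1    1    1    1
  a   0    1    2    2    2
LCS length = dp[4][4] = 2

2


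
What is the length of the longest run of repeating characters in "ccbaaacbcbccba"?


Input: "ccbaaacbcbccba"
Scanning for longest run:
  Position 1 ('c'): continues run of 'c', length=2
  Position 2 ('b'): new char, reset run to 1
  Position 3 ('a'): new char, reset run to 1
  Position 4 ('a'): continues run of 'a', length=2
  Position 5 ('a'): continues run of 'a', length=3
  Position 6 ('c'): new char, reset run to 1
  Position 7 ('b'): new char, reset run to 1
  Position 8 ('c'): new char, reset run to 1
  Position 9 ('b'): new char, reset run to 1
  Position 10 ('c'): new char, reset run to 1
  Position 11 ('c'): continues run of 'c', length=2
  Position 12 ('b'): new char, reset run to 1
  Position 13 ('a'): new char, reset run to 1
Longest run: 'a' with length 3

3


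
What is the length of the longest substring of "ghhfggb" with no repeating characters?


Input: "ghhfggb"
Sliding window (track last position of each char):
  Position 0 ('g'): window [0,0] length 1 -- new best
  Position 1 ('h'): window [0,1] length 2 -- new best
  Position 2 ('h'): repeat (last at 1), move window start to 2
  Position 2 ('h'): window [2,2] length 1
  Position 3 ('f'): window [2,3] length 2
  Position 4 ('g'): window [2,4] length 3 -- new best
  Position 5 ('g'): repeat (last at 4), move window start to 5
  Position 5 ('g'): window [5,5] length 1
  Position 6 ('b'): window [5,6] length 2
Longest substring with no repeats: "hfg" with length 3

3


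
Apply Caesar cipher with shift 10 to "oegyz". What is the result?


Caesar cipher: shift "oegyz" by 10
  'o' (pos 14) + 10 = pos 24 = 'y'
  'e' (pos 4) + 10 = pos 14 = 'o'
  'g' (pos 6) + 10 = pos 16 = 'q'
  'y' (pos 24) + 10 = pos 8 = 'i'
  'z' (pos 25) + 10 = pos 9 = 'j'
Result: yoqij

yoqij


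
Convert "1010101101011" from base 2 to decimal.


Input: "1010101101011" in base 2
Positional expansion:
  Digit '1' (value 1) x 2^12 = 4096
  Digit '0' (value 0) x 2^11 = 0
  Digit '1' (value 1) x 2^10 = 1024
  Digit '0' (value 0) x 2^9 = 0
  Digit '1' (value 1) x 2^8 = 256
  Digit '0' (value 0) x 2^7 = 0
  Digit '1' (value 1) x 2^6 = 64
  Digit '1' (value 1) x 2^5 = 32
  Digit '0' (value 0) x 2^4 = 0
  Digit '1' (value 1) x 2^3 = 8
  Digit '0' (value 0) x 2^2 = 0
  Digit '1' (value 1) x 2^1 = 2
  Digit '1' (value 1) x 2^0 = 1
Sum = 5483

5483


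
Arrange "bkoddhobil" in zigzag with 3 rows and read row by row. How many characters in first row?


Zigzag "bkoddhobil" into 3 rows:
Placing characters:
  'b' => row 0
  'k' => row 1
  'o' => row 2
  'd' => row 1
  'd' => row 0
  'h' => row 1
  'o' => row 2
  'b' => row 1
  'i' => row 0
  'l' => row 1
Rows:
  Row 0: "bdi"
  Row 1: "kdhbl"
  Row 2: "oo"
First row length: 3

3


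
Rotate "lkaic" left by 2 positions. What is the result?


Input: "lkaic", rotate left by 2
First 2 characters: "lk"
Remaining characters: "aic"
Concatenate remaining + first: "aic" + "lk" = "aiclk"

aiclk


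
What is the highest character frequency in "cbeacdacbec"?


Input: cbeacdacbec
Character counts:
  'a': 2
  'b': 2
  'c': 4
  'd': 1
  'e': 2
Maximum frequency: 4

4


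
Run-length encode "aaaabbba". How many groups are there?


Input: aaaabbba
Scanning for consecutive runs:
  Group 1: 'a' x 4 (positions 0-3)
  Group 2: 'b' x 3 (positions 4-6)
  Group 3: 'a' x 1 (positions 7-7)
Total groups: 3

3


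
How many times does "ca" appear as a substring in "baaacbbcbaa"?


Searching for "ca" in "baaacbbcbaa"
Scanning each position:
  Position 0: "ba" => no
  Position 1: "aa" => no
  Position 2: "aa" => no
  Position 3: "ac" => no
  Position 4: "cb" => no
  Position 5: "bb" => no
  Position 6: "bc" => no
  Position 7: "cb" => no
  Position 8: "ba" => no
  Position 9: "aa" => no
Total occurrences: 0

0


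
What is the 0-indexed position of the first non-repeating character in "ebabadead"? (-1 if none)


Input: ebabadead
Character frequencies:
  'a': 3
  'b': 2
  'd': 2
  'e': 2
Scanning left to right for freq == 1:
  Position 0 ('e'): freq=2, skip
  Position 1 ('b'): freq=2, skip
  Position 2 ('a'): freq=3, skip
  Position 3 ('b'): freq=2, skip
  Position 4 ('a'): freq=3, skip
  Position 5 ('d'): freq=2, skip
  Position 6 ('e'): freq=2, skip
  Position 7 ('a'): freq=3, skip
  Position 8 ('d'): freq=2, skip
  No unique character found => answer = -1

-1


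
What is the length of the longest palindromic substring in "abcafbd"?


Input: "abcafbd"
Checking substrings for palindromes:
  No multi-char palindromic substrings found
Longest palindromic substring: "a" with length 1

1


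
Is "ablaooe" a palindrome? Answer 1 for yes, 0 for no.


Input: ablaooe
Reversed: eooalba
  Compare pos 0 ('a') with pos 6 ('e'): MISMATCH
  Compare pos 1 ('b') with pos 5 ('o'): MISMATCH
  Compare pos 2 ('l') with pos 4 ('o'): MISMATCH
Result: not a palindrome

0


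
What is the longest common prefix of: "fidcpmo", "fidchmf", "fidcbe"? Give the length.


Words: fidcpmo, fidchmf, fidcbe
  Position 0: all 'f' => match
  Position 1: all 'i' => match
  Position 2: all 'd' => match
  Position 3: all 'c' => match
  Position 4: ('p', 'h', 'b') => mismatch, stop
LCP = "fidc" (length 4)

4


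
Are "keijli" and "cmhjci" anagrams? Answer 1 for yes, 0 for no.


Strings: "keijli", "cmhjci"
Sorted first:  eiijkl
Sorted second: cchijm
Differ at position 0: 'e' vs 'c' => not anagrams

0


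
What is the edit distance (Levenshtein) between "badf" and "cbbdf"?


Computing edit distance: "badf" -> "cbbdf"
DP table:
           c    b    b    d    f
      0    1    2    3    4    5
  b   1    1    1    2    3    4
  a   2    2    2    2    3    4
  d   3    3    3    3    2    3
  f   4    4    4    4    3    2
Edit distance = dp[4][5] = 2

2


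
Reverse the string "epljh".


Input: epljh
Reading characters right to left:
  Position 4: 'h'
  Position 3: 'j'
  Position 2: 'l'
  Position 1: 'p'
  Position 0: 'e'
Reversed: hjlpe

hjlpe


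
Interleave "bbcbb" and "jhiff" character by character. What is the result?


Interleaving "bbcbb" and "jhiff":
  Position 0: 'b' from first, 'j' from second => "bj"
  Position 1: 'b' from first, 'h' from second => "bh"
  Position 2: 'c' from first, 'i' from second => "ci"
  Position 3: 'b' from first, 'f' from second => "bf"
  Position 4: 'b' from first, 'f' from second => "bf"
Result: bjbhcibfbf

bjbhcibfbf


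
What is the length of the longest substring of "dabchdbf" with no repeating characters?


Input: "dabchdbf"
Sliding window (track last position of each char):
  Position 0 ('d'): window [0,0] length 1 -- new best
  Position 1 ('a'): window [0,1] length 2 -- new best
  Position 2 ('b'): window [0,2] length 3 -- new best
  Position 3 ('c'): window [0,3] length 4 -- new best
  Position 4 ('h'): window [0,4] length 5 -- new best
  Position 5 ('d'): repeat (last at 0), move window start to 1
  Position 5 ('d'): window [1,5] length 5
  Position 6 ('b'): repeat (last at 2), move window start to 3
  Position 6 ('b'): window [3,6] length 4
  Position 7 ('f'): window [3,7] length 5
Longest substring with no repeats: "dabch" with length 5

5


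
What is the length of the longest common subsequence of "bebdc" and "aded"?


LCS of "bebdc" and "aded"
DP table:
           a    d    e    d
      0    0    0    0    0
  b   0    0    0    0    0
  e   0    0    0    1    1
  b   0    0    0    1    1
  d   0    0    1    1    2
  c   0    0    1    1    2
LCS length = dp[5][4] = 2

2


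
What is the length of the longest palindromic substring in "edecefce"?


Input: "edecefce"
Checking substrings for palindromes:
  [0:3] "ede" (len 3) => palindrome
  [2:5] "ece" (len 3) => palindrome
Longest palindromic substring: "ede" with length 3

3


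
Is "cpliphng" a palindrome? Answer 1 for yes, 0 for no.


Input: cpliphng
Reversed: gnhpilpc
  Compare pos 0 ('c') with pos 7 ('g'): MISMATCH
  Compare pos 1 ('p') with pos 6 ('n'): MISMATCH
  Compare pos 2 ('l') with pos 5 ('h'): MISMATCH
  Compare pos 3 ('i') with pos 4 ('p'): MISMATCH
Result: not a palindrome

0


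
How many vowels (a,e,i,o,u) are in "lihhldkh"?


Input: lihhldkh
Checking each character:
  'l' at position 0: consonant
  'i' at position 1: vowel (running total: 1)
  'h' at position 2: consonant
  'h' at position 3: consonant
  'l' at position 4: consonant
  'd' at position 5: consonant
  'k' at position 6: consonant
  'h' at position 7: consonant
Total vowels: 1

1


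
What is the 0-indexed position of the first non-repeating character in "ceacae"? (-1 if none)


Input: ceacae
Character frequencies:
  'a': 2
  'c': 2
  'e': 2
Scanning left to right for freq == 1:
  Position 0 ('c'): freq=2, skip
  Position 1 ('e'): freq=2, skip
  Position 2 ('a'): freq=2, skip
  Position 3 ('c'): freq=2, skip
  Position 4 ('a'): freq=2, skip
  Position 5 ('e'): freq=2, skip
  No unique character found => answer = -1

-1


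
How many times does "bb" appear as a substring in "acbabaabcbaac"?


Searching for "bb" in "acbabaabcbaac"
Scanning each position:
  Position 0: "ac" => no
  Position 1: "cb" => no
  Position 2: "ba" => no
  Position 3: "ab" => no
  Position 4: "ba" => no
  Position 5: "aa" => no
  Position 6: "ab" => no
  Position 7: "bc" => no
  Position 8: "cb" => no
  Position 9: "ba" => no
  Position 10: "aa" => no
  Position 11: "ac" => no
Total occurrences: 0

0


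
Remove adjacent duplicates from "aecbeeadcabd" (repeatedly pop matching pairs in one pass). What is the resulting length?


Input: aecbeeadcabd
Stack-based adjacent duplicate removal:
  Read 'a': push. Stack: a
  Read 'e': push. Stack: ae
  Read 'c': push. Stack: aec
  Read 'b': push. Stack: aecb
  Read 'e': push. Stack: aecbe
  Read 'e': matches stack top 'e' => pop. Stack: aecb
  Read 'a': push. Stack: aecba
  Read 'd': push. Stack: aecbad
  Read 'c': push. Stack: aecbadc
  Read 'a': push. Stack: aecbadca
  Read 'b': push. Stack: aecbadcab
  Read 'd': push. Stack: aecbadcabd
Final stack: "aecbadcabd" (length 10)

10


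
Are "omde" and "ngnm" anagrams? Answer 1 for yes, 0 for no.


Strings: "omde", "ngnm"
Sorted first:  demo
Sorted second: gmnn
Differ at position 0: 'd' vs 'g' => not anagrams

0


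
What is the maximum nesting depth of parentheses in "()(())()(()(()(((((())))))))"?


Input: "()(())()(()(()(((((())))))))"
Tracking depth:
  Position 0 '(': depth becomes 1
  Position 1 ')': depth becomes 0
  Position 2 '(': depth becomes 1
  Position 3 '(': depth becomes 2
  Position 4 ')': depth becomes 1
  Position 5 ')': depth becomes 0
  Position 6 '(': depth becomes 1
  Position 7 ')': depth becomes 0
  Position 8 '(': depth becomes 1
  Position 9 '(': depth becomes 2
  Position 10 ')': depth becomes 1
  Position 11 '(': depth becomes 2
  Position 12 '(': depth becomes 3
  Position 13 ')': depth becomes 2
  Position 14 '(': depth becomes 3
  Position 15 '(': depth becomes 4
  Position 16 '(': depth becomes 5
  Position 17 '(': depth becomes 6
  Position 18 '(': depth becomes 7
  Position 19 '(': depth becomes 8
  Position 20 ')': depth becomes 7
  Position 21 ')': depth becomes 6
  Position 22 ')': depth becomes 5
  Position 23 ')': depth becomes 4
  Position 24 ')': depth becomes 3
  Position 25 ')': depth becomes 2
  Position 26 ')': depth becomes 1
  Position 27 ')': depth becomes 0
Maximum depth reached: 8

8


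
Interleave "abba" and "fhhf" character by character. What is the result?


Interleaving "abba" and "fhhf":
  Position 0: 'a' from first, 'f' from second => "af"
  Position 1: 'b' from first, 'h' from second => "bh"
  Position 2: 'b' from first, 'h' from second => "bh"
  Position 3: 'a' from first, 'f' from second => "af"
Result: afbhbhaf

afbhbhaf


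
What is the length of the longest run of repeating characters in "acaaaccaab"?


Input: "acaaaccaab"
Scanning for longest run:
  Position 1 ('c'): new char, reset run to 1
  Position 2 ('a'): new char, reset run to 1
  Position 3 ('a'): continues run of 'a', length=2
  Position 4 ('a'): continues run of 'a', length=3
  Position 5 ('c'): new char, reset run to 1
  Position 6 ('c'): continues run of 'c', length=2
  Position 7 ('a'): new char, reset run to 1
  Position 8 ('a'): continues run of 'a', length=2
  Position 9 ('b'): new char, reset run to 1
Longest run: 'a' with length 3

3


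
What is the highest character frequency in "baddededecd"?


Input: baddededecd
Character counts:
  'a': 1
  'b': 1
  'c': 1
  'd': 5
  'e': 3
Maximum frequency: 5

5


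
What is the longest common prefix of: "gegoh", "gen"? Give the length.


Words: gegoh, gen
  Position 0: all 'g' => match
  Position 1: all 'e' => match
  Position 2: ('g', 'n') => mismatch, stop
LCP = "ge" (length 2)

2


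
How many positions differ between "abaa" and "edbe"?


Comparing "abaa" and "edbe" position by position:
  Position 0: 'a' vs 'e' => DIFFER
  Position 1: 'b' vs 'd' => DIFFER
  Position 2: 'a' vs 'b' => DIFFER
  Position 3: 'a' vs 'e' => DIFFER
Positions that differ: 4

4


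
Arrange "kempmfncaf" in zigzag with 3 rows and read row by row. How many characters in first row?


Zigzag "kempmfncaf" into 3 rows:
Placing characters:
  'k' => row 0
  'e' => row 1
  'm' => row 2
  'p' => row 1
  'm' => row 0
  'f' => row 1
  'n' => row 2
  'c' => row 1
  'a' => row 0
  'f' => row 1
Rows:
  Row 0: "kma"
  Row 1: "epfcf"
  Row 2: "mn"
First row length: 3

3


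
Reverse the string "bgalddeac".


Input: bgalddeac
Reading characters right to left:
  Position 8: 'c'
  Position 7: 'a'
  Position 6: 'e'
  Position 5: 'd'
  Position 4: 'd'
  Position 3: 'l'
  Position 2: 'a'
  Position 1: 'g'
  Position 0: 'b'
Reversed: caeddlagb

caeddlagb


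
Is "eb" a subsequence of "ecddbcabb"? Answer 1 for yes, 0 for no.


Check if "eb" is a subsequence of "ecddbcabb"
Greedy scan:
  Position 0 ('e'): matches sub[0] = 'e'
  Position 1 ('c'): no match needed
  Position 2 ('d'): no match needed
  Position 3 ('d'): no match needed
  Position 4 ('b'): matches sub[1] = 'b'
  Position 5 ('c'): no match needed
  Position 6 ('a'): no match needed
  Position 7 ('b'): no match needed
  Position 8 ('b'): no match needed
All 2 characters matched => is a subsequence

1


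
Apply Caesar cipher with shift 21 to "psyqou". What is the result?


Caesar cipher: shift "psyqou" by 21
  'p' (pos 15) + 21 = pos 10 = 'k'
  's' (pos 18) + 21 = pos 13 = 'n'
  'y' (pos 24) + 21 = pos 19 = 't'
  'q' (pos 16) + 21 = pos 11 = 'l'
  'o' (pos 14) + 21 = pos 9 = 'j'
  'u' (pos 20) + 21 = pos 15 = 'p'
Result: kntljp

kntljp


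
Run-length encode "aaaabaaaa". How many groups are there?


Input: aaaabaaaa
Scanning for consecutive runs:
  Group 1: 'a' x 4 (positions 0-3)
  Group 2: 'b' x 1 (positions 4-4)
  Group 3: 'a' x 4 (positions 5-8)
Total groups: 3

3


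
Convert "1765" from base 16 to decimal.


Input: "1765" in base 16
Positional expansion:
  Digit '1' (value 1) x 16^3 = 4096
  Digit '7' (value 7) x 16^2 = 1792
  Digit '6' (value 6) x 16^1 = 96
  Digit '5' (value 5) x 16^0 = 5
Sum = 5989

5989


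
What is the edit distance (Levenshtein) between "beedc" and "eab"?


Computing edit distance: "beedc" -> "eab"
DP table:
           e    a    b
      0    1    2    3
  b   1    1    2    2
  e   2    1    2    3
  e   3    2    2    3
  d   4    3    3    3
  c   5    4    4    4
Edit distance = dp[5][3] = 4

4


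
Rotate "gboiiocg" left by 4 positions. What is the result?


Input: "gboiiocg", rotate left by 4
First 4 characters: "gboi"
Remaining characters: "iocg"
Concatenate remaining + first: "iocg" + "gboi" = "iocggboi"

iocggboi


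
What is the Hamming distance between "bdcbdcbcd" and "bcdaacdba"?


Comparing "bdcbdcbcd" and "bcdaacdba" position by position:
  Position 0: 'b' vs 'b' => same
  Position 1: 'd' vs 'c' => differ
  Position 2: 'c' vs 'd' => differ
  Position 3: 'b' vs 'a' => differ
  Position 4: 'd' vs 'a' => differ
  Position 5: 'c' vs 'c' => same
  Position 6: 'b' vs 'd' => differ
  Position 7: 'c' vs 'b' => differ
  Position 8: 'd' vs 'a' => differ
Total differences (Hamming distance): 7

7


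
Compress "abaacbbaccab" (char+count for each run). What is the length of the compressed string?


Input: abaacbbaccab
Runs:
  'a' x 1 => "a1"
  'b' x 1 => "b1"
  'a' x 2 => "a2"
  'c' x 1 => "c1"
  'b' x 2 => "b2"
  'a' x 1 => "a1"
  'c' x 2 => "c2"
  'a' x 1 => "a1"
  'b' x 1 => "b1"
Compressed: "a1b1a2c1b2a1c2a1b1"
Compressed length: 18

18


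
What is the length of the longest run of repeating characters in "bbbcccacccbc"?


Input: "bbbcccacccbc"
Scanning for longest run:
  Position 1 ('b'): continues run of 'b', length=2
  Position 2 ('b'): continues run of 'b', length=3
  Position 3 ('c'): new char, reset run to 1
  Position 4 ('c'): continues run of 'c', length=2
  Position 5 ('c'): continues run of 'c', length=3
  Position 6 ('a'): new char, reset run to 1
  Position 7 ('c'): new char, reset run to 1
  Position 8 ('c'): continues run of 'c', length=2
  Position 9 ('c'): continues run of 'c', length=3
  Position 10 ('b'): new char, reset run to 1
  Position 11 ('c'): new char, reset run to 1
Longest run: 'b' with length 3

3


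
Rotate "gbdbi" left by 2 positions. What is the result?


Input: "gbdbi", rotate left by 2
First 2 characters: "gb"
Remaining characters: "dbi"
Concatenate remaining + first: "dbi" + "gb" = "dbigb"

dbigb


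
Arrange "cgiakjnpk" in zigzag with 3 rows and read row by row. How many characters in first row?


Zigzag "cgiakjnpk" into 3 rows:
Placing characters:
  'c' => row 0
  'g' => row 1
  'i' => row 2
  'a' => row 1
  'k' => row 0
  'j' => row 1
  'n' => row 2
  'p' => row 1
  'k' => row 0
Rows:
  Row 0: "ckk"
  Row 1: "gajp"
  Row 2: "in"
First row length: 3

3


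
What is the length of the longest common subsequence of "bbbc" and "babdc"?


LCS of "bbbc" and "babdc"
DP table:
           b    a    b    d    c
      0    0    0    0    0    0
  b   0    1    1    1    1    1
  b   0    1    1    2    2    2
  b   0    1    1    2    2    2
  c   0    1    1    2    2    3
LCS length = dp[4][5] = 3

3


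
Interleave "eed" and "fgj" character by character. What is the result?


Interleaving "eed" and "fgj":
  Position 0: 'e' from first, 'f' from second => "ef"
  Position 1: 'e' from first, 'g' from second => "eg"
  Position 2: 'd' from first, 'j' from second => "dj"
Result: efegdj

efegdj


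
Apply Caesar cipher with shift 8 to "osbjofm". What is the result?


Caesar cipher: shift "osbjofm" by 8
  'o' (pos 14) + 8 = pos 22 = 'w'
  's' (pos 18) + 8 = pos 0 = 'a'
  'b' (pos 1) + 8 = pos 9 = 'j'
  'j' (pos 9) + 8 = pos 17 = 'r'
  'o' (pos 14) + 8 = pos 22 = 'w'
  'f' (pos 5) + 8 = pos 13 = 'n'
  'm' (pos 12) + 8 = pos 20 = 'u'
Result: wajrwnu

wajrwnu


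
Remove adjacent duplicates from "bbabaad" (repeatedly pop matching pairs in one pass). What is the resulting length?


Input: bbabaad
Stack-based adjacent duplicate removal:
  Read 'b': push. Stack: b
  Read 'b': matches stack top 'b' => pop. Stack: (empty)
  Read 'a': push. Stack: a
  Read 'b': push. Stack: ab
  Read 'a': push. Stack: aba
  Read 'a': matches stack top 'a' => pop. Stack: ab
  Read 'd': push. Stack: abd
Final stack: "abd" (length 3)

3


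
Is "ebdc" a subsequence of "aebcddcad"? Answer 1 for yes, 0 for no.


Check if "ebdc" is a subsequence of "aebcddcad"
Greedy scan:
  Position 0 ('a'): no match needed
  Position 1 ('e'): matches sub[0] = 'e'
  Position 2 ('b'): matches sub[1] = 'b'
  Position 3 ('c'): no match needed
  Position 4 ('d'): matches sub[2] = 'd'
  Position 5 ('d'): no match needed
  Position 6 ('c'): matches sub[3] = 'c'
  Position 7 ('a'): no match needed
  Position 8 ('d'): no match needed
All 4 characters matched => is a subsequence

1


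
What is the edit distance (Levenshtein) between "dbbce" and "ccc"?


Computing edit distance: "dbbce" -> "ccc"
DP table:
           c    c    c
      0    1    2    3
  d   1    1    2    3
  b   2    2    2    3
  b   3    3    3    3
  c   4    3    3    3
  e   5    4    4    4
Edit distance = dp[5][3] = 4

4


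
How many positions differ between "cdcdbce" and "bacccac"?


Comparing "cdcdbce" and "bacccac" position by position:
  Position 0: 'c' vs 'b' => DIFFER
  Position 1: 'd' vs 'a' => DIFFER
  Position 2: 'c' vs 'c' => same
  Position 3: 'd' vs 'c' => DIFFER
  Position 4: 'b' vs 'c' => DIFFER
  Position 5: 'c' vs 'a' => DIFFER
  Position 6: 'e' vs 'c' => DIFFER
Positions that differ: 6

6


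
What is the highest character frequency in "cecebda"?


Input: cecebda
Character counts:
  'a': 1
  'b': 1
  'c': 2
  'd': 1
  'e': 2
Maximum frequency: 2

2


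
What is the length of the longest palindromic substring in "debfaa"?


Input: "debfaa"
Checking substrings for palindromes:
  [4:6] "aa" (len 2) => palindrome
Longest palindromic substring: "aa" with length 2

2


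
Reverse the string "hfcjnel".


Input: hfcjnel
Reading characters right to left:
  Position 6: 'l'
  Position 5: 'e'
  Position 4: 'n'
  Position 3: 'j'
  Position 2: 'c'
  Position 1: 'f'
  Position 0: 'h'
Reversed: lenjcfh

lenjcfh


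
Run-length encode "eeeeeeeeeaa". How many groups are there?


Input: eeeeeeeeeaa
Scanning for consecutive runs:
  Group 1: 'e' x 9 (positions 0-8)
  Group 2: 'a' x 2 (positions 9-10)
Total groups: 2

2


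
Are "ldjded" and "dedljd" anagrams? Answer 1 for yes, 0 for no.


Strings: "ldjded", "dedljd"
Sorted first:  dddejl
Sorted second: dddejl
Sorted forms match => anagrams

1


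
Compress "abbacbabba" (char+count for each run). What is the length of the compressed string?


Input: abbacbabba
Runs:
  'a' x 1 => "a1"
  'b' x 2 => "b2"
  'a' x 1 => "a1"
  'c' x 1 => "c1"
  'b' x 1 => "b1"
  'a' x 1 => "a1"
  'b' x 2 => "b2"
  'a' x 1 => "a1"
Compressed: "a1b2a1c1b1a1b2a1"
Compressed length: 16

16


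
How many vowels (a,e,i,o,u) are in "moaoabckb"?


Input: moaoabckb
Checking each character:
  'm' at position 0: consonant
  'o' at position 1: vowel (running total: 1)
  'a' at position 2: vowel (running total: 2)
  'o' at position 3: vowel (running total: 3)
  'a' at position 4: vowel (running total: 4)
  'b' at position 5: consonant
  'c' at position 6: consonant
  'k' at position 7: consonant
  'b' at position 8: consonant
Total vowels: 4

4


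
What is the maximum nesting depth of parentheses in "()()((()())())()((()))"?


Input: "()()((()())())()((()))"
Tracking depth:
  Position 0 '(': depth becomes 1
  Position 1 ')': depth becomes 0
  Position 2 '(': depth becomes 1
  Position 3 ')': depth becomes 0
  Position 4 '(': depth becomes 1
  Position 5 '(': depth becomes 2
  Position 6 '(': depth becomes 3
  Position 7 ')': depth becomes 2
  Position 8 '(': depth becomes 3
  Position 9 ')': depth becomes 2
  Position 10 ')': depth becomes 1
  Position 11 '(': depth becomes 2
  Position 12 ')': depth becomes 1
  Position 13 ')': depth becomes 0
  Position 14 '(': depth becomes 1
  Position 15 ')': depth becomes 0
  Position 16 '(': depth becomes 1
  Position 17 '(': depth becomes 2
  Position 18 '(': depth becomes 3
  Position 19 ')': depth becomes 2
  Position 20 ')': depth becomes 1
  Position 21 ')': depth becomes 0
Maximum depth reached: 3

3


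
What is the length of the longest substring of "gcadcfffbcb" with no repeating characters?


Input: "gcadcfffbcb"
Sliding window (track last position of each char):
  Position 0 ('g'): window [0,0] length 1 -- new best
  Position 1 ('c'): window [0,1] length 2 -- new best
  Position 2 ('a'): window [0,2] length 3 -- new best
  Position 3 ('d'): window [0,3] length 4 -- new best
  Position 4 ('c'): repeat (last at 1), move window start to 2
  Position 4 ('c'): window [2,4] length 3
  Position 5 ('f'): window [2,5] length 4
  Position 6 ('f'): repeat (last at 5), move window start to 6
  Position 6 ('f'): window [6,6] length 1
  Position 7 ('f'): repeat (last at 6), move window start to 7
  Position 7 ('f'): window [7,7] length 1
  Position 8 ('b'): window [7,8] length 2
  Position 9 ('c'): window [7,9] length 3
  Position 10 ('b'): repeat (last at 8), move window start to 9
  Position 10 ('b'): window [9,10] length 2
Longest substring with no repeats: "gcad" with length 4

4


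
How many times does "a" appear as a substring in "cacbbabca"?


Searching for "a" in "cacbbabca"
Scanning each position:
  Position 0: "c" => no
  Position 1: "a" => MATCH
  Position 2: "c" => no
  Position 3: "b" => no
  Position 4: "b" => no
  Position 5: "a" => MATCH
  Position 6: "b" => no
  Position 7: "c" => no
  Position 8: "a" => MATCH
Total occurrences: 3

3


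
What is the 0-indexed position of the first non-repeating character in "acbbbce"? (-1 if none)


Input: acbbbce
Character frequencies:
  'a': 1
  'b': 3
  'c': 2
  'e': 1
Scanning left to right for freq == 1:
  Position 0 ('a'): unique! => answer = 0

0


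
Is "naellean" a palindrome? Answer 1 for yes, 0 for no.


Input: naellean
Reversed: naellean
  Compare pos 0 ('n') with pos 7 ('n'): match
  Compare pos 1 ('a') with pos 6 ('a'): match
  Compare pos 2 ('e') with pos 5 ('e'): match
  Compare pos 3 ('l') with pos 4 ('l'): match
Result: palindrome

1


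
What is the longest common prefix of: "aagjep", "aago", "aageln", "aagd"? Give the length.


Words: aagjep, aago, aageln, aagd
  Position 0: all 'a' => match
  Position 1: all 'a' => match
  Position 2: all 'g' => match
  Position 3: ('j', 'o', 'e', 'd') => mismatch, stop
LCP = "aag" (length 3)

3


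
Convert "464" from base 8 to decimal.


Input: "464" in base 8
Positional expansion:
  Digit '4' (value 4) x 8^2 = 256
  Digit '6' (value 6) x 8^1 = 48
  Digit '4' (value 4) x 8^0 = 4
Sum = 308

308


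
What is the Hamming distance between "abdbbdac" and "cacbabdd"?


Comparing "abdbbdac" and "cacbabdd" position by position:
  Position 0: 'a' vs 'c' => differ
  Position 1: 'b' vs 'a' => differ
  Position 2: 'd' vs 'c' => differ
  Position 3: 'b' vs 'b' => same
  Position 4: 'b' vs 'a' => differ
  Position 5: 'd' vs 'b' => differ
  Position 6: 'a' vs 'd' => differ
  Position 7: 'c' vs 'd' => differ
Total differences (Hamming distance): 7

7


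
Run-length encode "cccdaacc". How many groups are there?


Input: cccdaacc
Scanning for consecutive runs:
  Group 1: 'c' x 3 (positions 0-2)
  Group 2: 'd' x 1 (positions 3-3)
  Group 3: 'a' x 2 (positions 4-5)
  Group 4: 'c' x 2 (positions 6-7)
Total groups: 4

4


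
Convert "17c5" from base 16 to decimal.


Input: "17c5" in base 16
Positional expansion:
  Digit '1' (value 1) x 16^3 = 4096
  Digit '7' (value 7) x 16^2 = 1792
  Digit 'c' (value 12) x 16^1 = 192
  Digit '5' (value 5) x 16^0 = 5
Sum = 6085

6085


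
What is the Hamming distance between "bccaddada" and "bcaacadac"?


Comparing "bccaddada" and "bcaacadac" position by position:
  Position 0: 'b' vs 'b' => same
  Position 1: 'c' vs 'c' => same
  Position 2: 'c' vs 'a' => differ
  Position 3: 'a' vs 'a' => same
  Position 4: 'd' vs 'c' => differ
  Position 5: 'd' vs 'a' => differ
  Position 6: 'a' vs 'd' => differ
  Position 7: 'd' vs 'a' => differ
  Position 8: 'a' vs 'c' => differ
Total differences (Hamming distance): 6

6


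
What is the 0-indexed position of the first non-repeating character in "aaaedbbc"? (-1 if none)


Input: aaaedbbc
Character frequencies:
  'a': 3
  'b': 2
  'c': 1
  'd': 1
  'e': 1
Scanning left to right for freq == 1:
  Position 0 ('a'): freq=3, skip
  Position 1 ('a'): freq=3, skip
  Position 2 ('a'): freq=3, skip
  Position 3 ('e'): unique! => answer = 3

3


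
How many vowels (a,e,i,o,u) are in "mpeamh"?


Input: mpeamh
Checking each character:
  'm' at position 0: consonant
  'p' at position 1: consonant
  'e' at position 2: vowel (running total: 1)
  'a' at position 3: vowel (running total: 2)
  'm' at position 4: consonant
  'h' at position 5: consonant
Total vowels: 2

2


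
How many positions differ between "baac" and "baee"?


Comparing "baac" and "baee" position by position:
  Position 0: 'b' vs 'b' => same
  Position 1: 'a' vs 'a' => same
  Position 2: 'a' vs 'e' => DIFFER
  Position 3: 'c' vs 'e' => DIFFER
Positions that differ: 2

2


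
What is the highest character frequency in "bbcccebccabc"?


Input: bbcccebccabc
Character counts:
  'a': 1
  'b': 4
  'c': 6
  'e': 1
Maximum frequency: 6

6


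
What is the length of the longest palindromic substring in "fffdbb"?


Input: "fffdbb"
Checking substrings for palindromes:
  [0:3] "fff" (len 3) => palindrome
  [0:2] "ff" (len 2) => palindrome
  [1:3] "ff" (len 2) => palindrome
  [4:6] "bb" (len 2) => palindrome
Longest palindromic substring: "fff" with length 3

3


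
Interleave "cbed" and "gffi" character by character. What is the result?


Interleaving "cbed" and "gffi":
  Position 0: 'c' from first, 'g' from second => "cg"
  Position 1: 'b' from first, 'f' from second => "bf"
  Position 2: 'e' from first, 'f' from second => "ef"
  Position 3: 'd' from first, 'i' from second => "di"
Result: cgbfefdi

cgbfefdi


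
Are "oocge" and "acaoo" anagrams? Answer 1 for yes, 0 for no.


Strings: "oocge", "acaoo"
Sorted first:  cegoo
Sorted second: aacoo
Differ at position 0: 'c' vs 'a' => not anagrams

0


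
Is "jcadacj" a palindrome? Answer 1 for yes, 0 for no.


Input: jcadacj
Reversed: jcadacj
  Compare pos 0 ('j') with pos 6 ('j'): match
  Compare pos 1 ('c') with pos 5 ('c'): match
  Compare pos 2 ('a') with pos 4 ('a'): match
Result: palindrome

1


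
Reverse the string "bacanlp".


Input: bacanlp
Reading characters right to left:
  Position 6: 'p'
  Position 5: 'l'
  Position 4: 'n'
  Position 3: 'a'
  Position 2: 'c'
  Position 1: 'a'
  Position 0: 'b'
Reversed: plnacab

plnacab


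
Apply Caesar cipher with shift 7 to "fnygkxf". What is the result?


Caesar cipher: shift "fnygkxf" by 7
  'f' (pos 5) + 7 = pos 12 = 'm'
  'n' (pos 13) + 7 = pos 20 = 'u'
  'y' (pos 24) + 7 = pos 5 = 'f'
  'g' (pos 6) + 7 = pos 13 = 'n'
  'k' (pos 10) + 7 = pos 17 = 'r'
  'x' (pos 23) + 7 = pos 4 = 'e'
  'f' (pos 5) + 7 = pos 12 = 'm'
Result: mufnrem

mufnrem


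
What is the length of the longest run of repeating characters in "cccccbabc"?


Input: "cccccbabc"
Scanning for longest run:
  Position 1 ('c'): continues run of 'c', length=2
  Position 2 ('c'): continues run of 'c', length=3
  Position 3 ('c'): continues run of 'c', length=4
  Position 4 ('c'): continues run of 'c', length=5
  Position 5 ('b'): new char, reset run to 1
  Position 6 ('a'): new char, reset run to 1
  Position 7 ('b'): new char, reset run to 1
  Position 8 ('c'): new char, reset run to 1
Longest run: 'c' with length 5

5


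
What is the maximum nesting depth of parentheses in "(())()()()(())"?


Input: "(())()()()(())"
Tracking depth:
  Position 0 '(': depth becomes 1
  Position 1 '(': depth becomes 2
  Position 2 ')': depth becomes 1
  Position 3 ')': depth becomes 0
  Position 4 '(': depth becomes 1
  Position 5 ')': depth becomes 0
  Position 6 '(': depth becomes 1
  Position 7 ')': depth becomes 0
  Position 8 '(': depth becomes 1
  Position 9 ')': depth becomes 0
  Position 10 '(': depth becomes 1
  Position 11 '(': depth becomes 2
  Position 12 ')': depth becomes 1
  Position 13 ')': depth becomes 0
Maximum depth reached: 2

2


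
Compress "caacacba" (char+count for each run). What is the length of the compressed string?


Input: caacacba
Runs:
  'c' x 1 => "c1"
  'a' x 2 => "a2"
  'c' x 1 => "c1"
  'a' x 1 => "a1"
  'c' x 1 => "c1"
  'b' x 1 => "b1"
  'a' x 1 => "a1"
Compressed: "c1a2c1a1c1b1a1"
Compressed length: 14

14


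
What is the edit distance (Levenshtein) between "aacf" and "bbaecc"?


Computing edit distance: "aacf" -> "bbaecc"
DP table:
           b    b    a    e    c    c
      0    1    2    3    4    5    6
  a   1    1    2    2    3    4    5
  a   2    2    2    2    3    4    5
  c   3    3    3    3    3    3    4
  f   4    4    4    4    4    4    4
Edit distance = dp[4][6] = 4

4


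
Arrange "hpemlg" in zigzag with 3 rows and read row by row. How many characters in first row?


Zigzag "hpemlg" into 3 rows:
Placing characters:
  'h' => row 0
  'p' => row 1
  'e' => row 2
  'm' => row 1
  'l' => row 0
  'g' => row 1
Rows:
  Row 0: "hl"
  Row 1: "pmg"
  Row 2: "e"
First row length: 2

2


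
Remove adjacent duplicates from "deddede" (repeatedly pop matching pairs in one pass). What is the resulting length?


Input: deddede
Stack-based adjacent duplicate removal:
  Read 'd': push. Stack: d
  Read 'e': push. Stack: de
  Read 'd': push. Stack: ded
  Read 'd': matches stack top 'd' => pop. Stack: de
  Read 'e': matches stack top 'e' => pop. Stack: d
  Read 'd': matches stack top 'd' => pop. Stack: (empty)
  Read 'e': push. Stack: e
Final stack: "e" (length 1)

1


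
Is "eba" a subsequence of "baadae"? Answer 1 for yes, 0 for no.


Check if "eba" is a subsequence of "baadae"
Greedy scan:
  Position 0 ('b'): no match needed
  Position 1 ('a'): no match needed
  Position 2 ('a'): no match needed
  Position 3 ('d'): no match needed
  Position 4 ('a'): no match needed
  Position 5 ('e'): matches sub[0] = 'e'
Only matched 1/3 characters => not a subsequence

0


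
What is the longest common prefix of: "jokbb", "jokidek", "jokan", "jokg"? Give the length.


Words: jokbb, jokidek, jokan, jokg
  Position 0: all 'j' => match
  Position 1: all 'o' => match
  Position 2: all 'k' => match
  Position 3: ('b', 'i', 'a', 'g') => mismatch, stop
LCP = "jok" (length 3)

3


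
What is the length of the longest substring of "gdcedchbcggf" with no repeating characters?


Input: "gdcedchbcggf"
Sliding window (track last position of each char):
  Position 0 ('g'): window [0,0] length 1 -- new best
  Position 1 ('d'): window [0,1] length 2 -- new best
  Position 2 ('c'): window [0,2] length 3 -- new best
  Position 3 ('e'): window [0,3] length 4 -- new best
  Position 4 ('d'): repeat (last at 1), move window start to 2
  Position 4 ('d'): window [2,4] length 3
  Position 5 ('c'): repeat (last at 2), move window start to 3
  Position 5 ('c'): window [3,5] length 3
  Position 6 ('h'): window [3,6] length 4
  Position 7 ('b'): window [3,7] length 5 -- new best
  Position 8 ('c'): repeat (last at 5), move window start to 6
  Position 8 ('c'): window [6,8] length 3
  Position 9 ('g'): window [6,9] length 4
  Position 10 ('g'): repeat (last at 9), move window start to 10
  Position 10 ('g'): window [10,10] length 1
  Position 11 ('f'): window [10,11] length 2
Longest substring with no repeats: "edchb" with length 5

5


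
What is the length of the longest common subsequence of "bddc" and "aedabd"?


LCS of "bddc" and "aedabd"
DP table:
           a    e    d    a    b    d
      0    0    0    0    0    0    0
  b   0    0    0    0    0    1    1
  d   0    0    0    1    1    1    2
  d   0    0    0    1    1    1    2
  c   0    0    0    1    1    1    2
LCS length = dp[4][6] = 2

2


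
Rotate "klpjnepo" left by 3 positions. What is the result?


Input: "klpjnepo", rotate left by 3
First 3 characters: "klp"
Remaining characters: "jnepo"
Concatenate remaining + first: "jnepo" + "klp" = "jnepoklp"

jnepoklp


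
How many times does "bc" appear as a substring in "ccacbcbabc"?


Searching for "bc" in "ccacbcbabc"
Scanning each position:
  Position 0: "cc" => no
  Position 1: "ca" => no
  Position 2: "ac" => no
  Position 3: "cb" => no
  Position 4: "bc" => MATCH
  Position 5: "cb" => no
  Position 6: "ba" => no
  Position 7: "ab" => no
  Position 8: "bc" => MATCH
Total occurrences: 2

2


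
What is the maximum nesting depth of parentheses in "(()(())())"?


Input: "(()(())())"
Tracking depth:
  Position 0 '(': depth becomes 1
  Position 1 '(': depth becomes 2
  Position 2 ')': depth becomes 1
  Position 3 '(': depth becomes 2
  Position 4 '(': depth becomes 3
  Position 5 ')': depth becomes 2
  Position 6 ')': depth becomes 1
  Position 7 '(': depth becomes 2
  Position 8 ')': depth becomes 1
  Position 9 ')': depth becomes 0
Maximum depth reached: 3

3


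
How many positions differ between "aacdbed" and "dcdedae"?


Comparing "aacdbed" and "dcdedae" position by position:
  Position 0: 'a' vs 'd' => DIFFER
  Position 1: 'a' vs 'c' => DIFFER
  Position 2: 'c' vs 'd' => DIFFER
  Position 3: 'd' vs 'e' => DIFFER
  Position 4: 'b' vs 'd' => DIFFER
  Position 5: 'e' vs 'a' => DIFFER
  Position 6: 'd' vs 'e' => DIFFER
Positions that differ: 7

7


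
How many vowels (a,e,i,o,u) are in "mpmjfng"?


Input: mpmjfng
Checking each character:
  'm' at position 0: consonant
  'p' at position 1: consonant
  'm' at position 2: consonant
  'j' at position 3: consonant
  'f' at position 4: consonant
  'n' at position 5: consonant
  'g' at position 6: consonant
Total vowels: 0

0


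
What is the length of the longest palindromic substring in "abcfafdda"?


Input: "abcfafdda"
Checking substrings for palindromes:
  [3:6] "faf" (len 3) => palindrome
  [6:8] "dd" (len 2) => palindrome
Longest palindromic substring: "faf" with length 3

3


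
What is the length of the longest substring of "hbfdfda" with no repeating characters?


Input: "hbfdfda"
Sliding window (track last position of each char):
  Position 0 ('h'): window [0,0] length 1 -- new best
  Position 1 ('b'): window [0,1] length 2 -- new best
  Position 2 ('f'): window [0,2] length 3 -- new best
  Position 3 ('d'): window [0,3] length 4 -- new best
  Position 4 ('f'): repeat (last at 2), move window start to 3
  Position 4 ('f'): window [3,4] length 2
  Position 5 ('d'): repeat (last at 3), move window start to 4
  Position 5 ('d'): window [4,5] length 2
  Position 6 ('a'): window [4,6] length 3
Longest substring with no repeats: "hbfd" with length 4

4


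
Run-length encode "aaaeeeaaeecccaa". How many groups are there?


Input: aaaeeeaaeecccaa
Scanning for consecutive runs:
  Group 1: 'a' x 3 (positions 0-2)
  Group 2: 'e' x 3 (positions 3-5)
  Group 3: 'a' x 2 (positions 6-7)
  Group 4: 'e' x 2 (positions 8-9)
  Group 5: 'c' x 3 (positions 10-12)
  Group 6: 'a' x 2 (positions 13-14)
Total groups: 6

6


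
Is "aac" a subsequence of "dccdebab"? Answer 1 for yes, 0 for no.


Check if "aac" is a subsequence of "dccdebab"
Greedy scan:
  Position 0 ('d'): no match needed
  Position 1 ('c'): no match needed
  Position 2 ('c'): no match needed
  Position 3 ('d'): no match needed
  Position 4 ('e'): no match needed
  Position 5 ('b'): no match needed
  Position 6 ('a'): matches sub[0] = 'a'
  Position 7 ('b'): no match needed
Only matched 1/3 characters => not a subsequence

0


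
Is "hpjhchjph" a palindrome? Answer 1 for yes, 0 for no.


Input: hpjhchjph
Reversed: hpjhchjph
  Compare pos 0 ('h') with pos 8 ('h'): match
  Compare pos 1 ('p') with pos 7 ('p'): match
  Compare pos 2 ('j') with pos 6 ('j'): match
  Compare pos 3 ('h') with pos 5 ('h'): match
Result: palindrome

1


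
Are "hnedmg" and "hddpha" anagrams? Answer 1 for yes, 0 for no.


Strings: "hnedmg", "hddpha"
Sorted first:  deghmn
Sorted second: addhhp
Differ at position 0: 'd' vs 'a' => not anagrams

0


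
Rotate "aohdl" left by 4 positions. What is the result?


Input: "aohdl", rotate left by 4
First 4 characters: "aohd"
Remaining characters: "l"
Concatenate remaining + first: "l" + "aohd" = "laohd"

laohd
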